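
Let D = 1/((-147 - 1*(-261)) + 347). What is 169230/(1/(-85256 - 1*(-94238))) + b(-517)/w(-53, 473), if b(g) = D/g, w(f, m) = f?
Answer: 19200730116203461/12631861 ≈ 1.5200e+9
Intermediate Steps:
D = 1/461 (D = 1/((-147 + 261) + 347) = 1/(114 + 347) = 1/461 ≈ 0.0021692)
b(g) = 1/(461*g)
169230/(1/(-85256 - 1*(-94238))) + b(-517)/w(-53, 473) = 169230/(1/(-85256 - 1*(-94238))) + ((1/461)/(-517))/(-53) = 169230/(1/(-85256 + 94238)) + ((1/461)*(-1/517))*(-1/53) = 169230/(1/8982) - 1/238337*(-1/53) = 169230/(1/8982) + 1/12631861 = 169230*8982 + 1/12631861 = 1520023860 + 1/12631861 = 19200730116203461/12631861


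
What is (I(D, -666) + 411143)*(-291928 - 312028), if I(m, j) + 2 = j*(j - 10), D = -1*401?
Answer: -520221728292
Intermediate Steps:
D = -401
I(m, j) = -2 + j*(-10 + j) (I(m, j) = -2 + j*(j - 10) = -2 + j*(-10 + j))
(I(D, -666) + 411143)*(-291928 - 312028) = ((-2 + (-666)**2 - 10*(-666)) + 411143)*(-291928 - 312028) = ((-2 + 443556 + 6660) + 411143)*(-603956) = (450214 + 411143)*(-603956) = 861357*(-603956) = -520221728292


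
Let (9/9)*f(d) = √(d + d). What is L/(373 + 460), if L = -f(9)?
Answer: -3*√2/833 ≈ -0.0050932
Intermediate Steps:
f(d) = √2*√d (f(d) = √(d + d) = √(2*d) = √2*√d)
L = -3*√2 (L = -√2*√9 = -√2*3 = -3*√2 ≈ -4.2426)
L/(373 + 460) = (-3*√2)/(373 + 460) = (-3*√2)/833 = -3*√2/833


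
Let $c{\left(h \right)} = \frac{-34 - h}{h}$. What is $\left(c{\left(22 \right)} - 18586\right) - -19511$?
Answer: $\frac{10147}{11} \approx 922.45$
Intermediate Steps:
$c{\left(h \right)} = \frac{-34 - h}{h}$
$\left(c{\left(22 \right)} - 18586\right) - -19511 = \left(\frac{-34 - 22}{22} - 18586\right) - -19511 = \left(\frac{-34 - 22}{22} - 18586\right) + 19511 = \left(\frac{1}{22} \left(-56\right) - 18586\right) + 19511 = \left(- \frac{28}{11} - 18586\right) + 19511 = - \frac{204474}{11} + 19511 = \frac{10147}{11}$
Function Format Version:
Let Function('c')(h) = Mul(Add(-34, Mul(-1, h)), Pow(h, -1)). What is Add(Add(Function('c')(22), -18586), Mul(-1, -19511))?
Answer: Rational(10147, 11) ≈ 922.45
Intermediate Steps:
Function('c')(h) = Mul(Pow(h, -1), Add(-34, Mul(-1, h)))
Add(Add(Function('c')(22), -18586), Mul(-1, -19511)) = Add(Add(Mul(Pow(22, -1), Add(-34, Mul(-1, 22))), -18586), Mul(-1, -19511)) = Add(Add(Mul(Rational(1, 22), Add(-34, -22)), -18586), 19511) = Add(Add(Mul(Rational(1, 22), -56), -18586), 19511) = Add(Add(Rational(-28, 11), -18586), 19511) = Add(Rational(-204474, 11), 19511) = Rational(10147, 11)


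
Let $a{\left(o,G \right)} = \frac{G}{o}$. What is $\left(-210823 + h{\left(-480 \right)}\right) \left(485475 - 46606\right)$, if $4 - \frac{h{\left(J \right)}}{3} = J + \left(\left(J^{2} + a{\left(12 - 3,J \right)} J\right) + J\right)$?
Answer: $-428305862039$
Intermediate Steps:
$h{\left(J \right)} = 12 - 6 J - \frac{10 J^{2}}{3}$ ($h{\left(J \right)} = 12 - 3 \left(J + \left(\left(J^{2} + \frac{J}{12 - 3} J\right) + J\right)\right) = 12 - 3 \left(J + \left(\left(J^{2} + \frac{J}{9} J\right) + J\right)\right) = 12 - 3 \left(J + \left(\left(J^{2} + \frac{J^{2}}{9}\right) + J\right)\right) = 12 - 3 \left(J + \left(\frac{10 J^{2}}{9} + J\right)\right) = 12 - 3 \left(J + \left(J + \frac{10 J^{2}}{9}\right)\right) = 12 - 3 \left(2 J + \frac{10 J^{2}}{9}\right) = 12 - \left(6 J + \frac{10 J^{2}}{3}\right) = 12 - 6 J - \frac{10 J^{2}}{3}$)
$\left(-210823 + h{\left(-480 \right)}\right) \left(485475 - 46606\right) = \left(-210823 - \left(-2892 + 768000\right)\right) \left(485475 - 46606\right) = \left(-210823 + \left(12 + 2880 - 768000\right)\right) 438869 = \left(-210823 - 765108\right) 438869 = \left(-975931\right) 438869 = -428305862039$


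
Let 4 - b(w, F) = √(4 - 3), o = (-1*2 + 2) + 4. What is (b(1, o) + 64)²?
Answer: 4489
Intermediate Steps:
o = 4 (o = (-2 + 2) + 4 = 0 + 4 = 4)
b(w, F) = 3 (b(w, F) = 4 - √(4 - 3) = 4 - √1 = 4 - 1*1 = 4 - 1 = 3)
(b(1, o) + 64)² = (3 + 64)² = 67² = 4489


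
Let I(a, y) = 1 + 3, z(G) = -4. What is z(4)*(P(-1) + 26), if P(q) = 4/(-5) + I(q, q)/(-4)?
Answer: -484/5 ≈ -96.800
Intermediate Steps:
I(a, y) = 4
P(q) = -9/5 (P(q) = 4/(-5) + 4/(-4) = 4*(-1/5) + 4*(-1/4) = -4/5 - 1 = -9/5)
z(4)*(P(-1) + 26) = -4*(-9/5 + 26) = -4*121/5 = -484/5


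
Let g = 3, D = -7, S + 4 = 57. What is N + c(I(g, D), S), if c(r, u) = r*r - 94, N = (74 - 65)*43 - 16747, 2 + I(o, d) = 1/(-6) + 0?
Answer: -592175/36 ≈ -16449.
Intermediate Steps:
S = 53 (S = -4 + 57 = 53)
I(o, d) = -13/6 (I(o, d) = -2 + (1/(-6) + 0) = -2 + (-⅙ + 0) = -2 - ⅙ = -13/6)
N = -16360 (N = 9*43 - 16747 = 387 - 16747 = -16360)
c(r, u) = -94 + r² (c(r, u) = r² - 94 = -94 + r²)
N + c(I(g, D), S) = -16360 + (-94 + (-13/6)²) = -16360 + (-94 + 169/36) = -16360 - 3215/36 = -592175/36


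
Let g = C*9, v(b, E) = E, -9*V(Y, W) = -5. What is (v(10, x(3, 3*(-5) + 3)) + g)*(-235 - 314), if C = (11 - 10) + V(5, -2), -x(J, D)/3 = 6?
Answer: 2196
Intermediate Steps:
V(Y, W) = 5/9 (V(Y, W) = -1/9*(-5) = 5/9)
x(J, D) = -18 (x(J, D) = -3*6 = -18)
C = 14/9 (C = (11 - 10) + 5/9 = 1 + 5/9 = 14/9 ≈ 1.5556)
g = 14 (g = (14/9)*9 = 14)
(v(10, x(3, 3*(-5) + 3)) + g)*(-235 - 314) = (-18 + 14)*(-235 - 314) = -4*(-549) = 2196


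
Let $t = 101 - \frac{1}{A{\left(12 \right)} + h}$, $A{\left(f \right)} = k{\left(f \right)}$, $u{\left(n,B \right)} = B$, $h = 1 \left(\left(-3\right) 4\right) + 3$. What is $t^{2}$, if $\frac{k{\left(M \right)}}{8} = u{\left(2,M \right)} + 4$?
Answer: $\frac{144432324}{14161} \approx 10199.0$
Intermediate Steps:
$h = -9$ ($h = 1 \left(-12\right) + 3 = -12 + 3 = -9$)
$k{\left(M \right)} = 32 + 8 M$ ($k{\left(M \right)} = 8 \left(M + 4\right) = 8 \left(4 + M\right) = 32 + 8 M$)
$A{\left(f \right)} = 32 + 8 f$
$t = \frac{12018}{119}$ ($t = 101 - \frac{1}{\left(32 + 8 \cdot 12\right) - 9} = 101 - \frac{1}{\left(32 + 96\right) - 9} = 101 - \frac{1}{128 - 9} = 101 - \frac{1}{119} = \frac{12018}{119} \approx 100.99$)
$t^{2} = \left(\frac{12018}{119}\right)^{2} = \frac{144432324}{14161}$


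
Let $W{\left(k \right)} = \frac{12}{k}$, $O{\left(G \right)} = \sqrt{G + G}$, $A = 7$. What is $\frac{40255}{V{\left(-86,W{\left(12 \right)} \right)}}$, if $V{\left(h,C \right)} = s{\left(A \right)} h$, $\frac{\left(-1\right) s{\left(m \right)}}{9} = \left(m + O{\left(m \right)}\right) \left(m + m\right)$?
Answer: $\frac{8051}{10836} - \frac{8051 \sqrt{14}}{75852} \approx 0.34584$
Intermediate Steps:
$O{\left(G \right)} = \sqrt{2} \sqrt{G}$ ($O{\left(G \right)} = \sqrt{2 G} = \sqrt{2} \sqrt{G}$)
$s{\left(m \right)} = - 18 m \left(m + \sqrt{2} \sqrt{m}\right)$ ($s{\left(m \right)} = - 9 \left(m + \sqrt{2} \sqrt{m}\right) \left(m + m\right) = - 9 \left(m + \sqrt{2} \sqrt{m}\right) 2 m = - 9 \cdot 2 m \left(m + \sqrt{2} \sqrt{m}\right) = - 18 m \left(m + \sqrt{2} \sqrt{m}\right)$)
$V{\left(h,C \right)} = h \left(-882 - 126 \sqrt{14}\right)$ ($V{\left(h,C \right)} = \left(-18\right) 7 \left(7 + \sqrt{2} \sqrt{7}\right) h = \left(-18\right) 7 \left(7 + \sqrt{14}\right) h = \left(-882 - 126 \sqrt{14}\right) h = h \left(-882 - 126 \sqrt{14}\right)$)
$\frac{40255}{V{\left(-86,W{\left(12 \right)} \right)}} = \frac{40255}{\left(-126\right) \left(-86\right) \left(7 + \sqrt{14}\right)} = \frac{40255}{75852 + 10836 \sqrt{14}}$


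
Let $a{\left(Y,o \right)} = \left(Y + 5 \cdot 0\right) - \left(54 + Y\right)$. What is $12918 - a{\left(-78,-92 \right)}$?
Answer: $12972$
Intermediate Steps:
$a{\left(Y,o \right)} = -54$ ($a{\left(Y,o \right)} = \left(Y + 0\right) - \left(54 + Y\right) = Y - \left(54 + Y\right) = -54$)
$12918 - a{\left(-78,-92 \right)} = 12918 - -54 = 12918 + 54 = 12972$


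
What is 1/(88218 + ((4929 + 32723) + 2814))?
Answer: 1/128684 ≈ 7.7710e-6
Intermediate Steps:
1/(88218 + ((4929 + 32723) + 2814)) = 1/(88218 + (37652 + 2814)) = 1/(88218 + 40466) = 1/128684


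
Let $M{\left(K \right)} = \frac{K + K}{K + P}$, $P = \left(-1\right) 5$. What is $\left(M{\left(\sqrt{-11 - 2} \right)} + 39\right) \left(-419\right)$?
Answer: $- \frac{315926}{19} + \frac{2095 i \sqrt{13}}{19} \approx -16628.0 + 397.56 i$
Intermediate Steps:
$P = -5$
$M{\left(K \right)} = \frac{2 K}{-5 + K}$ ($M{\left(K \right)} = \frac{K + K}{K - 5} = \frac{2 K}{-5 + K}$)
$\left(M{\left(\sqrt{-11 - 2} \right)} + 39\right) \left(-419\right) = \left(\frac{2 \sqrt{-11 - 2}}{-5 + \sqrt{-11 - 2}} + 39\right) \left(-419\right) = \left(\frac{2 \sqrt{-13}}{-5 + \sqrt{-13}} + 39\right) \left(-419\right) = \left(\frac{2 i \sqrt{13}}{-5 + i \sqrt{13}} + 39\right) \left(-419\right) = \left(39 + \frac{2 i \sqrt{13}}{-5 + i \sqrt{13}}\right) \left(-419\right) = -16341 - \frac{838 i \sqrt{13}}{-5 + i \sqrt{13}}$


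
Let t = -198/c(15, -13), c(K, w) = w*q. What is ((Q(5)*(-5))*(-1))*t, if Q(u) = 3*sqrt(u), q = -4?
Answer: -1485*sqrt(5)/26 ≈ -127.71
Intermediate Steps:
c(K, w) = -4*w (c(K, w) = w*(-4) = -4*w)
t = -99/26 (t = -198/((-4*(-13))) = -198/52 = -198*1/52 = -99/26 ≈ -3.8077)
((Q(5)*(-5))*(-1))*t = (((3*sqrt(5))*(-5))*(-1))*(-99/26) = (-15*sqrt(5)*(-1))*(-99/26) = (15*sqrt(5))*(-99/26) = -1485*sqrt(5)/26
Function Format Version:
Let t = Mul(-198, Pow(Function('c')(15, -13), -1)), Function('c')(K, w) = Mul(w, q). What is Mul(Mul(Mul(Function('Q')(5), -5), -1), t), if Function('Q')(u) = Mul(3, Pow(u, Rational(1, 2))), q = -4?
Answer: Mul(Rational(-1485, 26), Pow(5, Rational(1, 2))) ≈ -127.71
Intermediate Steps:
Function('c')(K, w) = Mul(-4, w) (Function('c')(K, w) = Mul(w, -4) = Mul(-4, w))
t = Rational(-99, 26) (t = Mul(-198, Pow(Mul(-4, -13), -1)) = Mul(-198, Pow(52, -1)) = Mul(-198, Rational(1, 52)) = Rational(-99, 26) ≈ -3.8077)
Mul(Mul(Mul(Function('Q')(5), -5), -1), t) = Mul(Mul(Mul(Mul(3, Pow(5, Rational(1, 2))), -5), -1), Rational(-99, 26)) = Mul(Mul(Mul(-15, Pow(5, Rational(1, 2))), -1), Rational(-99, 26)) = Mul(Mul(15, Pow(5, Rational(1, 2))), Rational(-99, 26)) = Mul(Rational(-1485, 26), Pow(5, Rational(1, 2)))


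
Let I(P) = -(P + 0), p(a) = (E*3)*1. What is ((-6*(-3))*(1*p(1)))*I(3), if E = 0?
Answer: 0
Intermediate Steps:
p(a) = 0 (p(a) = (0*3)*1 = 0*1 = 0)
I(P) = -P
((-6*(-3))*(1*p(1)))*I(3) = ((-6*(-3))*(1*0))*(-1*3) = (18*0)*(-3) = 0*(-3) = 0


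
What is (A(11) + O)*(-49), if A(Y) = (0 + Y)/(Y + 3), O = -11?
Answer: 1001/2 ≈ 500.50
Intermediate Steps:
A(Y) = Y/(3 + Y)
(A(11) + O)*(-49) = (11/(3 + 11) - 11)*(-49) = (11/14 - 11)*(-49) = -143/14*(-49) = 1001/2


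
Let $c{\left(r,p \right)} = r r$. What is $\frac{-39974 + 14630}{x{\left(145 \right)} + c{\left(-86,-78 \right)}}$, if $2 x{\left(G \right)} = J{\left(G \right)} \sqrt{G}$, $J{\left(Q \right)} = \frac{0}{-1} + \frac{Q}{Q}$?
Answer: $- \frac{249925632}{72934373} + \frac{16896 \sqrt{145}}{72934373} \approx -3.4239$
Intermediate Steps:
$J{\left(Q \right)} = 1$ ($J{\left(Q \right)} = 0 \left(-1\right) + 1 = 0 + 1 = 1$)
$c{\left(r,p \right)} = r^{2}$
$x{\left(G \right)} = \frac{\sqrt{G}}{2}$ ($x{\left(G \right)} = \frac{1 \sqrt{G}}{2} = \frac{\sqrt{G}}{2}$)
$\frac{-39974 + 14630}{x{\left(145 \right)} + c{\left(-86,-78 \right)}} = \frac{-39974 + 14630}{\frac{\sqrt{145}}{2} + \left(-86\right)^{2}} = - \frac{25344}{\frac{\sqrt{145}}{2} + 7396} = - \frac{25344}{7396 + \frac{\sqrt{145}}{2}}$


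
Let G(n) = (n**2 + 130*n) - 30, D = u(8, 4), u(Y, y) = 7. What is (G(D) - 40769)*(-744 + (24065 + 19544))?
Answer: -1707741600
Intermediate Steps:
D = 7
G(n) = -30 + n**2 + 130*n
(G(D) - 40769)*(-744 + (24065 + 19544)) = ((-30 + 7**2 + 130*7) - 40769)*(-744 + (24065 + 19544)) = ((-30 + 49 + 910) - 40769)*(-744 + 43609) = (929 - 40769)*42865 = -39840*42865 = -1707741600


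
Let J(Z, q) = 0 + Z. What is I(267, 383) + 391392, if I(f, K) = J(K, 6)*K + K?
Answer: 538464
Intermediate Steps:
J(Z, q) = Z
I(f, K) = K + K**2 (I(f, K) = K*K + K = K**2 + K = K + K**2)
I(267, 383) + 391392 = 383*(1 + 383) + 391392 = 383*384 + 391392 = 147072 + 391392 = 538464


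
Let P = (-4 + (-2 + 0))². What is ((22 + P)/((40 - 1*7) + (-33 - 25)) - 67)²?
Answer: 3003289/625 ≈ 4805.3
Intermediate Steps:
P = 36 (P = (-4 - 2)² = (-6)² = 36)
((22 + P)/((40 - 1*7) + (-33 - 25)) - 67)² = ((22 + 36)/((40 - 1*7) + (-33 - 25)) - 67)² = (58/((40 - 7) - 58) - 67)² = (58/(33 - 58) - 67)² = (58/(-25) - 67)² = (58*(-1/25) - 67)² = (-58/25 - 67)² = (-1733/25)² = 3003289/625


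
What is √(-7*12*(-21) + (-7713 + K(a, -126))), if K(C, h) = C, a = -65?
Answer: I*√6014 ≈ 77.55*I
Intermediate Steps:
√(-7*12*(-21) + (-7713 + K(a, -126))) = √(-7*12*(-21) + (-7713 - 65)) = √(-84*(-21) - 7778) = √(1764 - 7778) = √(-6014) = I*√6014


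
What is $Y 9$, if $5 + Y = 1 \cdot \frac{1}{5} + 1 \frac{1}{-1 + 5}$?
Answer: $- \frac{819}{20} \approx -40.95$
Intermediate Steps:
$Y = - \frac{91}{20}$ ($Y = -5 + \left(1 \cdot \frac{1}{5} + 1 \frac{1}{-1 + 5}\right) = -5 + \left(1 \cdot \frac{1}{5} + 1 \cdot \frac{1}{4}\right) = -5 + \left(\frac{1}{5} + 1 \cdot \frac{1}{4}\right) = -5 + \left(\frac{1}{5} + \frac{1}{4}\right) = -5 + \frac{9}{20} = - \frac{91}{20} \approx -4.55$)
$Y 9 = \left(- \frac{91}{20}\right) 9 = - \frac{819}{20}$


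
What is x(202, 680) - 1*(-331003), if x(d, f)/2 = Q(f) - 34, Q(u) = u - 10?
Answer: 332275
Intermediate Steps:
Q(u) = -10 + u
x(d, f) = -88 + 2*f (x(d, f) = 2*((-10 + f) - 34) = 2*(-44 + f) = -88 + 2*f)
x(202, 680) - 1*(-331003) = (-88 + 2*680) - 1*(-331003) = (-88 + 1360) + 331003 = 1272 + 331003 = 332275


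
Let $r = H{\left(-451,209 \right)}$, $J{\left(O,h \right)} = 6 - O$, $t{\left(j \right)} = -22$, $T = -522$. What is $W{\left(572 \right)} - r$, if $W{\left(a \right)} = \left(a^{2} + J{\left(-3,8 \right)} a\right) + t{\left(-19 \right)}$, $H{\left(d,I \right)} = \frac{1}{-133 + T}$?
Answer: $\frac{217663051}{655} \approx 3.3231 \cdot 10^{5}$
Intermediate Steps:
$H{\left(d,I \right)} = - \frac{1}{655}$ ($H{\left(d,I \right)} = \frac{1}{-133 - 522} = \frac{1}{-655} = - \frac{1}{655}$)
$W{\left(a \right)} = -22 + a^{2} + 9 a$ ($W{\left(a \right)} = \left(a^{2} + \left(6 - -3\right) a\right) - 22 = \left(a^{2} + \left(6 + 3\right) a\right) - 22 = \left(a^{2} + 9 a\right) - 22 = -22 + a^{2} + 9 a$)
$r = - \frac{1}{655} \approx -0.0015267$
$W{\left(572 \right)} - r = \left(-22 + 572^{2} + 9 \cdot 572\right) - - \frac{1}{655} = \left(-22 + 327184 + 5148\right) + \frac{1}{655} = 332310 + \frac{1}{655} = \frac{217663051}{655}$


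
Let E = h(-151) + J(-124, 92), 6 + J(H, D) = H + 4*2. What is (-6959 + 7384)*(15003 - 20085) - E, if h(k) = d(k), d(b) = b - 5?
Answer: -2159572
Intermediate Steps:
d(b) = -5 + b
h(k) = -5 + k
J(H, D) = 2 + H (J(H, D) = -6 + (H + 4*2) = -6 + (H + 8) = -6 + (8 + H) = 2 + H)
E = -278 (E = (-5 - 151) + (2 - 124) = -156 - 122 = -278)
(-6959 + 7384)*(15003 - 20085) - E = (-6959 + 7384)*(15003 - 20085) - 1*(-278) = 425*(-5082) + 278 = -2159850 + 278 = -2159572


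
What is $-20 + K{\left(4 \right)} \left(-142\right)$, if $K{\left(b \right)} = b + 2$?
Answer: $-872$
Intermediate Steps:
$K{\left(b \right)} = 2 + b$
$-20 + K{\left(4 \right)} \left(-142\right) = -20 + \left(2 + 4\right) \left(-142\right) = -20 + 6 \left(-142\right) = -20 - 852 = -872$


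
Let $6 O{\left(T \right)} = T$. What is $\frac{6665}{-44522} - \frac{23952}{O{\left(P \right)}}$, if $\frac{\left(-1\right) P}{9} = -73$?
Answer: $- \frac{711413841}{3250106} \approx -218.89$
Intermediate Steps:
$P = 657$ ($P = \left(-9\right) \left(-73\right) = 657$)
$O{\left(T \right)} = \frac{T}{6}$
$\frac{6665}{-44522} - \frac{23952}{O{\left(P \right)}} = \frac{6665}{-44522} - \frac{23952}{\frac{1}{6} \cdot 657} = 6665 \left(- \frac{1}{44522}\right) - \frac{23952}{\frac{219}{2}} = - \frac{6665}{44522} - \frac{15968}{73} = - \frac{711413841}{3250106}$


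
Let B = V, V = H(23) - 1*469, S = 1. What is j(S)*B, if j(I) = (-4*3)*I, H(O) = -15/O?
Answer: 129624/23 ≈ 5635.8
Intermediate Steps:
V = -10802/23 (V = -15/23 - 1*469 = -15*1/23 - 469 = -15/23 - 469 = -10802/23 ≈ -469.65)
j(I) = -12*I
B = -10802/23 ≈ -469.65
j(S)*B = -12*1*(-10802/23) = -12*(-10802/23) = 129624/23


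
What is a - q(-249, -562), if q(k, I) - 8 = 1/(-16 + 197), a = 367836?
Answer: 66576867/181 ≈ 3.6783e+5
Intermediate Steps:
q(k, I) = 1449/181 (q(k, I) = 8 + 1/(-16 + 197) = 8 + 1/181 = 1449/181)
a - q(-249, -562) = 367836 - 1*1449/181 = 367836 - 1449/181 = 66576867/181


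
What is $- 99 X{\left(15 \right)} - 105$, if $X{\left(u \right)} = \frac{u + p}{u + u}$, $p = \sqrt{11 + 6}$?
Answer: $- \frac{309}{2} - \frac{33 \sqrt{17}}{10} \approx -168.11$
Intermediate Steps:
$p = \sqrt{17} \approx 4.1231$
$X{\left(u \right)} = \frac{u + \sqrt{17}}{2 u}$ ($X{\left(u \right)} = \frac{u + \sqrt{17}}{u + u} = \frac{u + \sqrt{17}}{2 u}$)
$- 99 X{\left(15 \right)} - 105 = - 99 \frac{15 + \sqrt{17}}{2 \cdot 15} - 105 = - 99 \cdot \frac{1}{2} \cdot \frac{1}{15} \left(15 + \sqrt{17}\right) - 105 = - 99 \left(\frac{1}{2} + \frac{\sqrt{17}}{30}\right) - 105 = \left(- \frac{99}{2} - \frac{33 \sqrt{17}}{10}\right) - 105 = - \frac{309}{2} - \frac{33 \sqrt{17}}{10}$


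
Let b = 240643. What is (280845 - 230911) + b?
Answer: 290577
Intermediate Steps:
(280845 - 230911) + b = (280845 - 230911) + 240643 = 49934 + 240643 = 290577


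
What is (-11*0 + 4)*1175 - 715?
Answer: 3985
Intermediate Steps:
(-11*0 + 4)*1175 - 715 = (0 + 4)*1175 - 715 = 4*1175 - 715 = 4700 - 715 = 3985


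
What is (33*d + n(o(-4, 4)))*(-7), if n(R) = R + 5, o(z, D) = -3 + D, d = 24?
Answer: -5586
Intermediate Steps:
n(R) = 5 + R
(33*d + n(o(-4, 4)))*(-7) = (33*24 + (5 + (-3 + 4)))*(-7) = (792 + (5 + 1))*(-7) = (792 + 6)*(-7) = 798*(-7) = -5586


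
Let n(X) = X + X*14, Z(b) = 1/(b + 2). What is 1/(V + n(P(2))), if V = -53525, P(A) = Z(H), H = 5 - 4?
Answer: -1/53520 ≈ -1.8685e-5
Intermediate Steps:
H = 1
Z(b) = 1/(2 + b)
P(A) = ⅓ (P(A) = 1/(2 + 1) = 1/3 = ⅓)
n(X) = 15*X (n(X) = X + 14*X = 15*X)
1/(V + n(P(2))) = 1/(-53525 + 15*(⅓)) = 1/(-53525 + 5) = 1/(-53520) = -1/53520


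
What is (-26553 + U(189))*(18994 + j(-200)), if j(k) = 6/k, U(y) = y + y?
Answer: -1988668659/4 ≈ -4.9717e+8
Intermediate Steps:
U(y) = 2*y
(-26553 + U(189))*(18994 + j(-200)) = (-26553 + 2*189)*(18994 + 6/(-200)) = (-26553 + 378)*(18994 + 6*(-1/200)) = -26175*(18994 - 3/100) = -26175*1899397/100 = -1988668659/4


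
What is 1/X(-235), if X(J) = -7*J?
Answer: 1/1645 ≈ 0.00060790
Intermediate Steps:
1/X(-235) = 1/(-7*(-235)) = 1/1645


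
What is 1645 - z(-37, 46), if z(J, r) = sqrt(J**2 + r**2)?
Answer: 1645 - sqrt(3485) ≈ 1586.0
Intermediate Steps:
1645 - z(-37, 46) = 1645 - sqrt((-37)**2 + 46**2) = 1645 - sqrt(1369 + 2116) = 1645 - sqrt(3485)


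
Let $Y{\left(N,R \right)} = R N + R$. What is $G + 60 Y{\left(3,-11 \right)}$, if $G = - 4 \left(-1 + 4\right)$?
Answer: $-2652$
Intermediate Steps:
$Y{\left(N,R \right)} = R + N R$ ($Y{\left(N,R \right)} = N R + R = R + N R$)
$G = -12$ ($G = \left(-4\right) 3 = -12$)
$G + 60 Y{\left(3,-11 \right)} = -12 + 60 \left(- 11 \left(1 + 3\right)\right) = -12 + 60 \left(\left(-11\right) 4\right) = -12 + 60 \left(-44\right) = -12 - 2640 = -2652$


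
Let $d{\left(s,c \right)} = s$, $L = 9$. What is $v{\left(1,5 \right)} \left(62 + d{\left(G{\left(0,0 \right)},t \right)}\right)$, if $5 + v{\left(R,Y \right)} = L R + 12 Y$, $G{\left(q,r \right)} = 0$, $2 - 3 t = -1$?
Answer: $3968$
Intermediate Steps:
$t = 1$ ($t = \frac{2}{3} - - \frac{1}{3} = \frac{2}{3} + \frac{1}{3} = 1$)
$v{\left(R,Y \right)} = -5 + 9 R + 12 Y$ ($v{\left(R,Y \right)} = -5 + \left(9 R + 12 Y\right) = -5 + 9 R + 12 Y$)
$v{\left(1,5 \right)} \left(62 + d{\left(G{\left(0,0 \right)},t \right)}\right) = \left(-5 + 9 \cdot 1 + 12 \cdot 5\right) \left(62 + 0\right) = \left(-5 + 9 + 60\right) 62 = 64 \cdot 62 = 3968$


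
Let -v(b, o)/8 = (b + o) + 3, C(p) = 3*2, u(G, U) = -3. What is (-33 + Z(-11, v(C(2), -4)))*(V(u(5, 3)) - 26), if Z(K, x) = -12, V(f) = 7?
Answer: 855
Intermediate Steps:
C(p) = 6
v(b, o) = -24 - 8*b - 8*o (v(b, o) = -8*((b + o) + 3) = -8*(3 + b + o) = -24 - 8*b - 8*o)
(-33 + Z(-11, v(C(2), -4)))*(V(u(5, 3)) - 26) = (-33 - 12)*(7 - 26) = -45*(-19) = 855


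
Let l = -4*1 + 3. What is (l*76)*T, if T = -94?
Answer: 7144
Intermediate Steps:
l = -1 (l = -4 + 3 = -1)
(l*76)*T = -1*76*(-94) = -76*(-94) = 7144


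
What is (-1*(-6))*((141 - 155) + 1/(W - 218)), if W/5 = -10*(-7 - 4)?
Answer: -13941/166 ≈ -83.982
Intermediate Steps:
W = 550 (W = 5*(-10*(-7 - 4)) = 5*(-10*(-11)) = 5*110 = 550)
(-1*(-6))*((141 - 155) + 1/(W - 218)) = (-1*(-6))*((141 - 155) + 1/(550 - 218)) = 6*(-14 + 1/332) = 6*(-4647/332) = -13941/166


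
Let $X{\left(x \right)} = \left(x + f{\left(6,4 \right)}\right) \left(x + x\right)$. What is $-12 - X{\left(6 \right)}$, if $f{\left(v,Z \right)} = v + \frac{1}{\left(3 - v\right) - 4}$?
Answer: $- \frac{1080}{7} \approx -154.29$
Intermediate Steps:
$f{\left(v,Z \right)} = v + \frac{1}{-1 - v}$
$X{\left(x \right)} = 2 x \left(\frac{41}{7} + x\right)$ ($X{\left(x \right)} = \left(x + \frac{-1 + 6 + 6^{2}}{1 + 6}\right) \left(x + x\right) = \left(x + \frac{-1 + 6 + 36}{7}\right) 2 x = \left(x + \frac{1}{7} \cdot 41\right) 2 x = \left(x + \frac{41}{7}\right) 2 x = \left(\frac{41}{7} + x\right) 2 x = 2 x \left(\frac{41}{7} + x\right)$)
$-12 - X{\left(6 \right)} = -12 - \frac{2}{7} \cdot 6 \left(41 + 7 \cdot 6\right) = -12 - \frac{2}{7} \cdot 6 \left(41 + 42\right) = -12 - \frac{2}{7} \cdot 6 \cdot 83 = -12 - \frac{996}{7} = - \frac{1080}{7}$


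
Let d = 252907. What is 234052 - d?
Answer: -18855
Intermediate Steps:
234052 - d = 234052 - 1*252907 = 234052 - 252907 = -18855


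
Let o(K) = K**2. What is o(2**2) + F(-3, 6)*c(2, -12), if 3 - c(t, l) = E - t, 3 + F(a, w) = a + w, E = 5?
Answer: 16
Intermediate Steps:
F(a, w) = -3 + a + w (F(a, w) = -3 + (a + w) = -3 + a + w)
c(t, l) = -2 + t (c(t, l) = 3 - (5 - t) = 3 + (-5 + t) = -2 + t)
o(2**2) + F(-3, 6)*c(2, -12) = (2**2)**2 + (-3 - 3 + 6)*(-2 + 2) = 4**2 + 0*0 = 16 + 0 = 16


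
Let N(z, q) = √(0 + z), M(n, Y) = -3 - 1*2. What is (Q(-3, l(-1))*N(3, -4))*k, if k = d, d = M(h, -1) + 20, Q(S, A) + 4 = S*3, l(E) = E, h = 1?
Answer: -195*√3 ≈ -337.75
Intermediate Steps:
M(n, Y) = -5 (M(n, Y) = -3 - 2 = -5)
Q(S, A) = -4 + 3*S (Q(S, A) = -4 + S*3 = -4 + 3*S)
N(z, q) = √z
d = 15 (d = -5 + 20 = 15)
k = 15
(Q(-3, l(-1))*N(3, -4))*k = ((-4 + 3*(-3))*√3)*15 = ((-4 - 9)*√3)*15 = -13*√3*15 = -195*√3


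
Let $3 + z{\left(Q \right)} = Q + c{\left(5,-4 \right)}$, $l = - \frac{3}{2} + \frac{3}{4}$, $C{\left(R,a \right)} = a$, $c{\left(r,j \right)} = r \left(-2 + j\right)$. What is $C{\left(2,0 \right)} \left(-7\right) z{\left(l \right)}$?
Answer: $0$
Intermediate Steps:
$l = - \frac{3}{4}$ ($l = \left(-3\right) \frac{1}{2} + 3 \cdot \frac{1}{4} = - \frac{3}{2} + \frac{3}{4} = - \frac{3}{4} \approx -0.75$)
$z{\left(Q \right)} = -33 + Q$ ($z{\left(Q \right)} = -3 + \left(Q + 5 \left(-2 - 4\right)\right) = -3 + \left(Q + 5 \left(-6\right)\right) = -3 + \left(Q - 30\right) = -3 + \left(-30 + Q\right) = -33 + Q$)
$C{\left(2,0 \right)} \left(-7\right) z{\left(l \right)} = 0 \left(-7\right) \left(-33 - \frac{3}{4}\right) = 0 \left(- \frac{135}{4}\right) = 0$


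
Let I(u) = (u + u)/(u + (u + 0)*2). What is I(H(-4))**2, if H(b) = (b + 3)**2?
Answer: 4/9 ≈ 0.44444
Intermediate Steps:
H(b) = (3 + b)**2
I(u) = 2/3 (I(u) = (2*u)/(u + u*2) = (2*u)/(u + 2*u) = (2*u)/((3*u)) = (2*u)*(1/(3*u)) = 2/3)
I(H(-4))**2 = (2/3)**2 = 4/9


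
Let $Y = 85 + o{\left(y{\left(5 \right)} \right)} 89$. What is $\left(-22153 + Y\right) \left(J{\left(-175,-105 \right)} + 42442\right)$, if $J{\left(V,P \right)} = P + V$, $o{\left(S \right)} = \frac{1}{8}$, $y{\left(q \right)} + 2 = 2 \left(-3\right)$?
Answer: $- \frac{3719847855}{4} \approx -9.2996 \cdot 10^{8}$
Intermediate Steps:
$y{\left(q \right)} = -8$ ($y{\left(q \right)} = -2 + 2 \left(-3\right) = -2 - 6 = -8$)
$o{\left(S \right)} = \frac{1}{8}$
$Y = \frac{769}{8}$ ($Y = 85 + \frac{1}{8} \cdot 89 = 85 + \frac{89}{8} = \frac{769}{8} \approx 96.125$)
$\left(-22153 + Y\right) \left(J{\left(-175,-105 \right)} + 42442\right) = \left(-22153 + \frac{769}{8}\right) \left(\left(-105 - 175\right) + 42442\right) = - \frac{176455 \left(-280 + 42442\right)}{8} = \left(- \frac{176455}{8}\right) 42162 = - \frac{3719847855}{4}$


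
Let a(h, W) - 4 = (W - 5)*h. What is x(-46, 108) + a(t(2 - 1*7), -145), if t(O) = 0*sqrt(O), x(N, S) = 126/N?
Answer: 29/23 ≈ 1.2609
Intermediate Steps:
t(O) = 0
a(h, W) = 4 + h*(-5 + W) (a(h, W) = 4 + (W - 5)*h = 4 + (-5 + W)*h = 4 + h*(-5 + W))
x(-46, 108) + a(t(2 - 1*7), -145) = 126/(-46) + (4 - 5*0 - 145*0) = 126*(-1/46) + (4 + 0 + 0) = -63/23 + 4 = 29/23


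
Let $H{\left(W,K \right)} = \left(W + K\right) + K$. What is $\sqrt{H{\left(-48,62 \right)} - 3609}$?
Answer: $i \sqrt{3533} \approx 59.439 i$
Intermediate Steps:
$H{\left(W,K \right)} = W + 2 K$ ($H{\left(W,K \right)} = \left(K + W\right) + K = W + 2 K$)
$\sqrt{H{\left(-48,62 \right)} - 3609} = \sqrt{\left(-48 + 2 \cdot 62\right) - 3609} = \sqrt{\left(-48 + 124\right) - 3609} = \sqrt{76 - 3609} = \sqrt{-3533} = i \sqrt{3533}$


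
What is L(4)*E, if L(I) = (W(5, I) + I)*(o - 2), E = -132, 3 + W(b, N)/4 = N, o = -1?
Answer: 3168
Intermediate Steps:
W(b, N) = -12 + 4*N
L(I) = 36 - 15*I (L(I) = ((-12 + 4*I) + I)*(-1 - 2) = (-12 + 5*I)*(-3) = 36 - 15*I)
L(4)*E = (36 - 15*4)*(-132) = (36 - 60)*(-132) = -24*(-132) = 3168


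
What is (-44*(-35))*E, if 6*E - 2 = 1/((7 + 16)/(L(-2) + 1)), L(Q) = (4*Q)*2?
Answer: 23870/69 ≈ 345.94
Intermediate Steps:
L(Q) = 8*Q
E = 31/138 (E = ⅓ + 1/(6*(((7 + 16)/(8*(-2) + 1)))) = ⅓ + 1/(6*((23/(-16 + 1)))) = ⅓ + 1/(6*((23/(-15)))) = ⅓ + 1/(6*((23*(-1/15)))) = ⅓ + 1/(6*(-23/15)) = ⅓ + (⅙)*(-15/23) = ⅓ - 5/46 = 31/138 ≈ 0.22464)
(-44*(-35))*E = -44*(-35)*(31/138) = 1540*(31/138) = 23870/69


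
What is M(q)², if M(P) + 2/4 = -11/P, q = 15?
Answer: 1369/900 ≈ 1.5211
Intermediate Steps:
M(P) = -½ - 11/P
M(q)² = ((½)*(-22 - 1*15)/15)² = ((½)*(1/15)*(-22 - 15))² = ((½)*(1/15)*(-37))² = (-37/30)² = 1369/900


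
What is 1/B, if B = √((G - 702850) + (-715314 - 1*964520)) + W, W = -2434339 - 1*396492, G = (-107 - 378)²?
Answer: -2830831/8013606298020 - I*√2147459/8013606298020 ≈ -3.5325e-7 - 1.8287e-10*I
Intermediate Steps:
G = 235225 (G = (-485)² = 235225)
W = -2830831 (W = -2434339 - 396492 = -2830831)
B = -2830831 + I*√2147459 (B = √((235225 - 702850) + (-715314 - 1*964520)) - 2830831 = √(-467625 + (-715314 - 964520)) - 2830831 = √(-467625 - 1679834) - 2830831 = √(-2147459) - 2830831 = I*√2147459 - 2830831 = -2830831 + I*√2147459 ≈ -2.8308e+6 + 1465.4*I)
1/B = 1/(-2830831 + I*√2147459)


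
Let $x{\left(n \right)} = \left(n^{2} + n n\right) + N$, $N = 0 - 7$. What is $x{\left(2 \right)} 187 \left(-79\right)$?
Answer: $-14773$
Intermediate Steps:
$N = -7$ ($N = 0 - 7 = -7$)
$x{\left(n \right)} = -7 + 2 n^{2}$ ($x{\left(n \right)} = \left(n^{2} + n n\right) - 7 = \left(n^{2} + n^{2}\right) - 7 = 2 n^{2} - 7 = -7 + 2 n^{2}$)
$x{\left(2 \right)} 187 \left(-79\right) = \left(-7 + 2 \cdot 2^{2}\right) 187 \left(-79\right) = \left(-7 + 2 \cdot 4\right) 187 \left(-79\right) = \left(-7 + 8\right) 187 \left(-79\right) = 1 \cdot 187 \left(-79\right) = 187 \left(-79\right) = -14773$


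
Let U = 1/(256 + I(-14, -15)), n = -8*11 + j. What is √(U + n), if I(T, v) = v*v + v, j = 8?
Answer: I*√17372014/466 ≈ 8.9442*I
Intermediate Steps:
I(T, v) = v + v² (I(T, v) = v² + v = v + v²)
n = -80 (n = -8*11 + 8 = -88 + 8 = -80)
U = 1/466 (U = 1/(256 - 15*(1 - 15)) = 1/(256 - 15*(-14)) = 1/(256 + 210) = 1/466 ≈ 0.0021459)
√(U + n) = √(1/466 - 80) = √(-37279/466) = I*√17372014/466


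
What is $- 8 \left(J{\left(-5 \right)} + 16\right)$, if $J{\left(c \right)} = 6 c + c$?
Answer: $152$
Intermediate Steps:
$J{\left(c \right)} = 7 c$
$- 8 \left(J{\left(-5 \right)} + 16\right) = - 8 \left(7 \left(-5\right) + 16\right) = - 8 \left(-35 + 16\right) = \left(-8\right) \left(-19\right) = 152$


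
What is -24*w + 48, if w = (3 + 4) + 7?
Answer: -288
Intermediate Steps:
w = 14 (w = 7 + 7 = 14)
-24*w + 48 = -24*14 + 48 = -336 + 48 = -288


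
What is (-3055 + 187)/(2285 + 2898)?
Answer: -2868/5183 ≈ -0.55335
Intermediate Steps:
(-3055 + 187)/(2285 + 2898) = -2868/5183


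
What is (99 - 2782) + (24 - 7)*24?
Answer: -2275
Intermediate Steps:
(99 - 2782) + (24 - 7)*24 = -2683 + 17*24 = -2683 + 408 = -2275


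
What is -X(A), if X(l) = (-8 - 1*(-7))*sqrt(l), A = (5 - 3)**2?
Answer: 2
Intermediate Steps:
A = 4 (A = 2**2 = 4)
X(l) = -sqrt(l) (X(l) = (-8 + 7)*sqrt(l) = -sqrt(l))
-X(A) = -(-1)*sqrt(4) = -(-1)*2 = -1*(-2) = 2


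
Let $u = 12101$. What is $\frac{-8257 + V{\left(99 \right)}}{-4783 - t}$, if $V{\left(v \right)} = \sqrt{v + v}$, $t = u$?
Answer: $\frac{8257}{16884} - \frac{\sqrt{22}}{5628} \approx 0.48821$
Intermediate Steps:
$t = 12101$
$V{\left(v \right)} = \sqrt{2} \sqrt{v}$ ($V{\left(v \right)} = \sqrt{2 v} = \sqrt{2} \sqrt{v}$)
$\frac{-8257 + V{\left(99 \right)}}{-4783 - t} = \frac{-8257 + \sqrt{2} \sqrt{99}}{-4783 - 12101} = \frac{-8257 + \sqrt{2} \cdot 3 \sqrt{11}}{-4783 - 12101} = \frac{-8257 + 3 \sqrt{22}}{-16884} = \left(-8257 + 3 \sqrt{22}\right) \left(- \frac{1}{16884}\right) = \frac{8257}{16884} - \frac{\sqrt{22}}{5628}$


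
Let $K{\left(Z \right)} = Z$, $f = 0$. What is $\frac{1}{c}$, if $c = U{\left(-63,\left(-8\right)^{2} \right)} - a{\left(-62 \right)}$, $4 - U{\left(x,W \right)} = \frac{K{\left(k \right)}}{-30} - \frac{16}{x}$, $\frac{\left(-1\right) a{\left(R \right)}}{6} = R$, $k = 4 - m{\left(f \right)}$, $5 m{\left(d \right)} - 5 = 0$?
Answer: $- \frac{630}{231937} \approx -0.0027163$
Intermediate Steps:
$m{\left(d \right)} = 1$ ($m{\left(d \right)} = 1 + \frac{1}{5} \cdot 0 = 1 + 0 = 1$)
$k = 3$ ($k = 4 - 1 = 3$)
$a{\left(R \right)} = - 6 R$
$U{\left(x,W \right)} = \frac{41}{10} + \frac{16}{x}$ ($U{\left(x,W \right)} = 4 - \left(\frac{3}{-30} - \frac{16}{x}\right) = 4 - \left(3 \left(- \frac{1}{30}\right) - \frac{16}{x}\right) = 4 - \left(- \frac{1}{10} - \frac{16}{x}\right) = 4 + \left(\frac{1}{10} + \frac{16}{x}\right) = \frac{41}{10} + \frac{16}{x}$)
$c = - \frac{231937}{630}$ ($c = \left(\frac{41}{10} + \frac{16}{-63}\right) - \left(-6\right) \left(-62\right) = \left(\frac{41}{10} + 16 \left(- \frac{1}{63}\right)\right) - 372 = \left(\frac{41}{10} - \frac{16}{63}\right) - 372 = \frac{2423}{630} - 372 = - \frac{231937}{630} \approx -368.15$)
$\frac{1}{c} = \frac{1}{- \frac{231937}{630}} = - \frac{630}{231937}$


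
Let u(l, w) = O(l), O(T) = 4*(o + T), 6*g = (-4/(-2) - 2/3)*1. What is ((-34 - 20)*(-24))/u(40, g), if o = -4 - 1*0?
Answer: 9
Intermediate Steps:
o = -4 (o = -4 + 0 = -4)
g = 2/9 (g = ((-4/(-2) - 2/3)*1)/6 = ((-4*(-½) - 2*⅓)*1)/6 = ((2 - ⅔)*1)/6 = ((4/3)*1)/6 = (⅙)*(4/3) = 2/9 ≈ 0.22222)
O(T) = -16 + 4*T (O(T) = 4*(-4 + T) = -16 + 4*T)
u(l, w) = -16 + 4*l
((-34 - 20)*(-24))/u(40, g) = ((-34 - 20)*(-24))/(-16 + 4*40) = (-54*(-24))/(-16 + 160) = 1296/144 = 1296*(1/144) = 9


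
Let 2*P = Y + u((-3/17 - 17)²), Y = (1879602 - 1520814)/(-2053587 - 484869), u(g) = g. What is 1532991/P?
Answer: 187437221391324/18027935221 ≈ 10397.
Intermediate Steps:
Y = -29899/211538 (Y = 358788/(-2538456) = 358788*(-1/2538456) = -29899/211538 ≈ -0.14134)
P = 18027935221/122268964 (P = (-29899/211538 + (-3/17 - 17)²)/2 = (-29899/211538 + (-292/17)²)/2 = (-29899/211538 + 85264/289)/2 = (½)*(18027935221/61134482) = 18027935221/122268964 ≈ 147.44)
1532991/P = 1532991/(18027935221/122268964) = 1532991*(122268964/18027935221) = 187437221391324/18027935221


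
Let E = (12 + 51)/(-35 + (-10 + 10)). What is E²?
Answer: 81/25 ≈ 3.2400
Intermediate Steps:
E = -9/5 (E = 63/(-35 + 0) = 63/(-35) = 63*(-1/35) = -9/5 ≈ -1.8000)
E² = (-9/5)² = 81/25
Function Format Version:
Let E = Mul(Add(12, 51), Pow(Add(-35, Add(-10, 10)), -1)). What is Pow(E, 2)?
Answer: Rational(81, 25) ≈ 3.2400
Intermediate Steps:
E = Rational(-9, 5) (E = Mul(63, Pow(Add(-35, 0), -1)) = Mul(63, Pow(-35, -1)) = Mul(63, Rational(-1, 35)) = Rational(-9, 5) ≈ -1.8000)
Pow(E, 2) = Pow(Rational(-9, 5), 2) = Rational(81, 25)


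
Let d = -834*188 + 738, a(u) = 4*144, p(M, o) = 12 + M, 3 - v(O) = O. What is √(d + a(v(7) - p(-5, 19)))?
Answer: I*√155478 ≈ 394.31*I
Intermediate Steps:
v(O) = 3 - O
a(u) = 576
d = -156054 (d = -156792 + 738 = -156054)
√(d + a(v(7) - p(-5, 19))) = √(-156054 + 576) = √(-155478) = I*√155478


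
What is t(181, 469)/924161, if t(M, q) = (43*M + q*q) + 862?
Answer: 32658/132023 ≈ 0.24737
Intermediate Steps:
t(M, q) = 862 + q² + 43*M (t(M, q) = (43*M + q²) + 862 = (q² + 43*M) + 862 = 862 + q² + 43*M)
t(181, 469)/924161 = (862 + 469² + 43*181)/924161 = (862 + 219961 + 7783)*(1/924161) = 228606*(1/924161) = 32658/132023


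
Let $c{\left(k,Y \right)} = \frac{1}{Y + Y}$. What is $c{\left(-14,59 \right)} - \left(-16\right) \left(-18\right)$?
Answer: $- \frac{33983}{118} \approx -287.99$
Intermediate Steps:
$c{\left(k,Y \right)} = \frac{1}{2 Y}$
$c{\left(-14,59 \right)} - \left(-16\right) \left(-18\right) = \frac{1}{2 \cdot 59} - \left(-16\right) \left(-18\right) = \frac{1}{2} \cdot \frac{1}{59} - 288 = \frac{1}{118} - 288 = - \frac{33983}{118}$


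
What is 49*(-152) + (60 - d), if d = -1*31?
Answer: -7357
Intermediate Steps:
d = -31
49*(-152) + (60 - d) = 49*(-152) + (60 - 1*(-31)) = -7448 + (60 + 31) = -7448 + 91 = -7357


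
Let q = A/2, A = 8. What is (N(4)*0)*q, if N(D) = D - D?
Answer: 0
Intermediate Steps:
N(D) = 0
q = 4 (q = 8/2 = 8*(½) = 4)
(N(4)*0)*q = (0*0)*4 = 0*4 = 0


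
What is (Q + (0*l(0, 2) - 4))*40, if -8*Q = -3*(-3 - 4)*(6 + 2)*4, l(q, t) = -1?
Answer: -3520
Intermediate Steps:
Q = -84 (Q = -(-3*(-3 - 4)*(6 + 2))*4/8 = -(-(-21)*8)*4/8 = -(-3*(-56))*4/8 = -21*4 = -⅛*672 = -84)
(Q + (0*l(0, 2) - 4))*40 = (-84 + (0*(-1) - 4))*40 = (-84 + (0 - 4))*40 = (-84 - 4)*40 = -88*40 = -3520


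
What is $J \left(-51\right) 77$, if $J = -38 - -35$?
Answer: $11781$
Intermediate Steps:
$J = -3$ ($J = -38 + 35 = -3$)
$J \left(-51\right) 77 = \left(-3\right) \left(-51\right) 77 = 153 \cdot 77 = 11781$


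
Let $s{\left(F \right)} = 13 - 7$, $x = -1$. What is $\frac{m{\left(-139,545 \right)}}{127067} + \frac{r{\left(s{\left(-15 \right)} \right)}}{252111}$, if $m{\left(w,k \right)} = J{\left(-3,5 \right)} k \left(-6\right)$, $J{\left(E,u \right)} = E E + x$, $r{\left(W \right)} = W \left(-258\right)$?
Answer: $- \frac{2263974492}{10678329479} \approx -0.21202$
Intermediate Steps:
$s{\left(F \right)} = 6$
$r{\left(W \right)} = - 258 W$
$J{\left(E,u \right)} = -1 + E^{2}$ ($J{\left(E,u \right)} = E E - 1 = E^{2} - 1 = -1 + E^{2}$)
$m{\left(w,k \right)} = - 48 k$ ($m{\left(w,k \right)} = \left(-1 + \left(-3\right)^{2}\right) k \left(-6\right) = \left(-1 + 9\right) k \left(-6\right) = 8 k \left(-6\right) = - 48 k$)
$\frac{m{\left(-139,545 \right)}}{127067} + \frac{r{\left(s{\left(-15 \right)} \right)}}{252111} = \frac{\left(-48\right) 545}{127067} + \frac{\left(-258\right) 6}{252111} = \left(-26160\right) \frac{1}{127067} - \frac{516}{84037} = - \frac{26160}{127067} - \frac{516}{84037} = - \frac{2263974492}{10678329479}$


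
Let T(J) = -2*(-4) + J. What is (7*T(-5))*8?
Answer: 168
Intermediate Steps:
T(J) = 8 + J
(7*T(-5))*8 = (7*(8 - 5))*8 = (7*3)*8 = 21*8 = 168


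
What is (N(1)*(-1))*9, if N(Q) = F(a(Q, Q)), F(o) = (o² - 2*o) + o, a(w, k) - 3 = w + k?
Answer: -180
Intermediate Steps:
a(w, k) = 3 + k + w (a(w, k) = 3 + (w + k) = 3 + (k + w) = 3 + k + w)
F(o) = o² - o
N(Q) = (2 + 2*Q)*(3 + 2*Q) (N(Q) = (3 + Q + Q)*(-1 + (3 + Q + Q)) = (3 + 2*Q)*(-1 + (3 + 2*Q)) = (3 + 2*Q)*(2 + 2*Q) = (2 + 2*Q)*(3 + 2*Q))
(N(1)*(-1))*9 = ((2*(1 + 1)*(3 + 2*1))*(-1))*9 = ((2*2*(3 + 2))*(-1))*9 = ((2*2*5)*(-1))*9 = (20*(-1))*9 = -20*9 = -180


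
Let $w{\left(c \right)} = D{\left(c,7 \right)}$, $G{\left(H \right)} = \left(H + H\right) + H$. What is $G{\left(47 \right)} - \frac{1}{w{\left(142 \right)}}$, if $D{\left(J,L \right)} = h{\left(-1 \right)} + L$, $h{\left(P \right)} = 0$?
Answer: $\frac{986}{7} \approx 140.86$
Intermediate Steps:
$G{\left(H \right)} = 3 H$ ($G{\left(H \right)} = 2 H + H = 3 H$)
$D{\left(J,L \right)} = L$ ($D{\left(J,L \right)} = 0 + L = L$)
$w{\left(c \right)} = 7$
$G{\left(47 \right)} - \frac{1}{w{\left(142 \right)}} = 3 \cdot 47 - \frac{1}{7} = 141 - \frac{1}{7} = \frac{986}{7}$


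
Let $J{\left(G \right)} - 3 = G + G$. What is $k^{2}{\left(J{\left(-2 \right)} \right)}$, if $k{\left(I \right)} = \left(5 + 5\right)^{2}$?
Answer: $10000$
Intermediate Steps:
$J{\left(G \right)} = 3 + 2 G$ ($J{\left(G \right)} = 3 + \left(G + G\right) = 3 + 2 G$)
$k{\left(I \right)} = 100$ ($k{\left(I \right)} = 10^{2} = 100$)
$k^{2}{\left(J{\left(-2 \right)} \right)} = 100^{2} = 10000$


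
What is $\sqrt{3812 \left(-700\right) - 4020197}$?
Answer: $i \sqrt{6688597} \approx 2586.2 i$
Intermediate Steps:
$\sqrt{3812 \left(-700\right) - 4020197} = \sqrt{-2668400 - 4020197} = \sqrt{-6688597} = i \sqrt{6688597}$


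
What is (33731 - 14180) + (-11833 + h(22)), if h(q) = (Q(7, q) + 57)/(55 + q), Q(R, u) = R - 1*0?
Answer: 594350/77 ≈ 7718.8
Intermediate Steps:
Q(R, u) = R (Q(R, u) = R + 0 = R)
h(q) = 64/(55 + q) (h(q) = (7 + 57)/(55 + q) = 64/(55 + q))
(33731 - 14180) + (-11833 + h(22)) = (33731 - 14180) + (-11833 + 64/(55 + 22)) = 19551 + (-11833 + 64/77) = 19551 - 911077/77 = 594350/77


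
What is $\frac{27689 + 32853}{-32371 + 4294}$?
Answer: $- \frac{60542}{28077} \approx -2.1563$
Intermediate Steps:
$\frac{27689 + 32853}{-32371 + 4294} = \frac{60542}{-28077} = 60542 \left(- \frac{1}{28077}\right) = - \frac{60542}{28077}$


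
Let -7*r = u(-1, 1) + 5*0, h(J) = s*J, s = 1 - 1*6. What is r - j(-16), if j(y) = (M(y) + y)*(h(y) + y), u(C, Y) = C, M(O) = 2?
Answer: 6273/7 ≈ 896.14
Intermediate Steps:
s = -5 (s = 1 - 6 = -5)
h(J) = -5*J
j(y) = -4*y*(2 + y) (j(y) = (2 + y)*(-5*y + y) = (2 + y)*(-4*y) = -4*y*(2 + y))
r = ⅐ (r = -(-1 + 5*0)/7 = -(-1 + 0)/7 = -⅐*(-1) = ⅐ ≈ 0.14286)
r - j(-16) = ⅐ - 4*(-16)*(-2 - 1*(-16)) = ⅐ - 4*(-16)*(-2 + 16) = ⅐ - 4*(-16)*14 = ⅐ - 1*(-896) = ⅐ + 896 = 6273/7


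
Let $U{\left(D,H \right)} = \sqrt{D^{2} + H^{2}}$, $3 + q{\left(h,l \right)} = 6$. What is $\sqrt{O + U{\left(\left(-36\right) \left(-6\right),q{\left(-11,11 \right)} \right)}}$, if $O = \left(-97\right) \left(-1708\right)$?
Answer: $\sqrt{165676 + 3 \sqrt{5185}} \approx 407.3$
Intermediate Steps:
$q{\left(h,l \right)} = 3$ ($q{\left(h,l \right)} = -3 + 6 = 3$)
$O = 165676$
$\sqrt{O + U{\left(\left(-36\right) \left(-6\right),q{\left(-11,11 \right)} \right)}} = \sqrt{165676 + \sqrt{\left(\left(-36\right) \left(-6\right)\right)^{2} + 3^{2}}} = \sqrt{165676 + \sqrt{216^{2} + 9}} = \sqrt{165676 + \sqrt{46656 + 9}} = \sqrt{165676 + \sqrt{46665}} = \sqrt{165676 + 3 \sqrt{5185}}$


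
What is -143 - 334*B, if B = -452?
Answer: 150825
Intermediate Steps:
-143 - 334*B = -143 - 334*(-452) = -143 + 150968 = 150825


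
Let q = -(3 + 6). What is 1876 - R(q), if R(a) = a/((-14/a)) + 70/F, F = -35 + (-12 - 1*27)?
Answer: 975255/518 ≈ 1882.7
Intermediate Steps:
q = -9 (q = -1*9 = -9)
F = -74 (F = -35 + (-12 - 27) = -35 - 39 = -74)
R(a) = -35/37 - a²/14 (R(a) = a/((-14/a)) + 70/(-74) = a*(-a/14) + 70*(-1/74) = -a²/14 - 35/37 = -35/37 - a²/14)
1876 - R(q) = 1876 - (-35/37 - 1/14*(-9)²) = 1876 - (-35/37 - 1/14*81) = 1876 - (-35/37 - 81/14) = 1876 - 1*(-3487/518) = 1876 + 3487/518 = 975255/518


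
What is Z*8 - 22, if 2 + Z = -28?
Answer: -262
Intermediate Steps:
Z = -30 (Z = -2 - 28 = -30)
Z*8 - 22 = -30*8 - 22 = -240 - 22 = -262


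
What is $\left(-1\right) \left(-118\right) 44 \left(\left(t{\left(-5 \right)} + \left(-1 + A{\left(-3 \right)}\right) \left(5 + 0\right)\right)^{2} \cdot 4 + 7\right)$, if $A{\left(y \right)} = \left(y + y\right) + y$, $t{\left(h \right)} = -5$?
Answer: $62859544$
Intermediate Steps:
$A{\left(y \right)} = 3 y$ ($A{\left(y \right)} = 2 y + y = 3 y$)
$\left(-1\right) \left(-118\right) 44 \left(\left(t{\left(-5 \right)} + \left(-1 + A{\left(-3 \right)}\right) \left(5 + 0\right)\right)^{2} \cdot 4 + 7\right) = \left(-1\right) \left(-118\right) 44 \left(\left(-5 + \left(-1 + 3 \left(-3\right)\right) \left(5 + 0\right)\right)^{2} \cdot 4 + 7\right) = 118 \cdot 44 \left(\left(-5 + \left(-1 - 9\right) 5\right)^{2} \cdot 4 + 7\right) = 5192 \left(\left(-5 - 50\right)^{2} \cdot 4 + 7\right) = 5192 \left(\left(-55\right)^{2} \cdot 4 + 7\right) = 5192 \left(3025 \cdot 4 + 7\right) = 5192 \left(12100 + 7\right) = 5192 \cdot 12107 = 62859544$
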